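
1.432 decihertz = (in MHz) 1 decihertz = 0.1 Hz, so 1.432 decihertz = 1.432 * 0.1 = 0.1432 Hz. 1 MHz = 1000000 Hz, so 0.1432 Hz = 0.1432 / 1000000 = 1.432e-07 MHz. Final answer: 1.432e-07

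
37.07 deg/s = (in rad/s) 1 deg/s = 0.017453293 rad/s, so 37.07 deg/s = 37.07 * 0.017453293 = 0.64699355 rad/s. Result: 0.64699355 rad/s ≈ 0.647 rad/s (4 s.f.). Final answer: 0.647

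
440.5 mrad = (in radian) 0.4405. Check: 1 mrad = 0.001 rad, so 440.5 mrad = 440.5 * 0.001 = 0.4405 rad. 0.4405 rad = 0.4405 radian.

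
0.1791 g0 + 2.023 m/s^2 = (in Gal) 1 g0 = 9.80665 m/s^2, so 0.1791 g0 = 0.1791 * 9.80665 = 1.756371 m/s^2. 2.023 m/s^2 is already in m/s^2. Sum: 1.756371 + 2.023 = 3.779371 m/s^2. 1 Gal = 0.01 m/s^2, so 3.779371 m/s^2 = 3.779371 / 0.01 = 377.9371 Gal ≈ 377.9 Gal (4 s.f.). Final answer: 377.9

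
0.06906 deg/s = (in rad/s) 0.001205. Check: 1 deg/s = 0.017453293 rad/s, so 0.06906 deg/s = 0.06906 * 0.017453293 = 0.0012053244 rad/s. Result: 0.0012053244 rad/s ≈ 0.001205 rad/s (4 s.f.).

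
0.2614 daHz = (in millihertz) 1 daHz = 10 Hz, so 0.2614 daHz = 0.2614 * 10 = 2.614 Hz. 1 millihertz = 0.001 Hz, so 2.614 Hz = 2.614 / 0.001 = 2614 millihertz. Final answer: 2614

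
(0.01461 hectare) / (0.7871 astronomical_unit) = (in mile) 1 hectare = 10000 m^2, so 0.01461 hectare = 0.01461 * 10000 = 146.1 m^2. 1 astronomical_unit = 1.4959787e+11 m, so 0.7871 astronomical_unit = 0.7871 * 1.4959787e+11 = 1.1774848e+11 m. Combine: 146.1 m^2 / 1.1774848e+11 m = 1.2407803e-09 m. 1 mile = 1609.344 m, so 1.2407803e-09 m = 1.2407803e-09 / 1609.344 = 7.7098514e-13 mile ≈ 7.71e-13 mile (4 s.f.). Final answer: 7.71e-13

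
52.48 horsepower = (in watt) 3.913e+04. Check: 1 horsepower = 745.69987 W, so 52.48 horsepower = 52.48 * 745.69987 = 39134.329 W. 39134.329 W = 39134.329 watt ≈ 3.913e+04 watt (4 s.f.).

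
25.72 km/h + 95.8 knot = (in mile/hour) 1 km/h = 0.27777778 m/s, so 25.72 km/h = 25.72 * 0.27777778 = 7.1444444 m/s. 1 knot = 0.51444444 m/s, so 95.8 knot = 95.8 * 0.51444444 = 49.283778 m/s. Sum: 7.1444444 + 49.283778 = 56.428222 m/s. 1 mile/hour = 0.44704 m/s, so 56.428222 m/s = 56.428222 / 0.44704 = 126.22634 mile/hour ≈ 126.2 mile/hour (4 s.f.). Final answer: 126.2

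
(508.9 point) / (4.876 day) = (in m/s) 1 point = 0.00035277778 m, so 508.9 point = 508.9 * 0.00035277778 = 0.17952861 m. 1 day = 86400 s, so 4.876 day = 4.876 * 86400 = 421286.4 s. Combine: 0.17952861 m / 421286.4 s = 4.2614386e-07 m/s. Result: 4.2614386e-07 m/s ≈ 4.261e-07 m/s (4 s.f.). Final answer: 4.261e-07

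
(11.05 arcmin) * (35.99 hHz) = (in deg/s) 662.8. Check: 1 arcmin = 0.00029088821 rad, so 11.05 arcmin = 11.05 * 0.00029088821 = 0.0032143147 rad. 1 hHz = 100 Hz, so 35.99 hHz = 35.99 * 100 = 3599 Hz. Combine: 0.0032143147 rad * 3599 Hz = 11.568319 rad/s. 1 deg/s = 0.017453293 rad/s, so 11.568319 rad/s = 11.568319 / 0.017453293 = 662.81583 deg/s ≈ 662.8 deg/s (4 s.f.).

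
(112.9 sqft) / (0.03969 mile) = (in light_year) 1.736e-17. Check: 1 sqft = 0.09290304 m^2, so 112.9 sqft = 112.9 * 0.09290304 = 10.488753 m^2. 1 mile = 1609.344 m, so 0.03969 mile = 0.03969 * 1609.344 = 63.874863 m. Combine: 10.488753 m^2 / 63.874863 m = 0.16420784 m. 1 light_year = 9.4607305e+15 m, so 0.16420784 m = 0.16420784 / 9.4607305e+15 = 1.7356782e-17 light_year ≈ 1.736e-17 light_year (4 s.f.).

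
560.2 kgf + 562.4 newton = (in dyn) 1 kgf = 9.80665 N, so 560.2 kgf = 560.2 * 9.80665 = 5493.6853 N. 562.4 newton = 562.4 N. Sum: 5493.6853 + 562.4 = 6056.0853 N. 1 dyn = 1e-05 N, so 6056.0853 N = 6056.0853 / 1e-05 = 6.0560853e+08 dyn ≈ 6.056e+08 dyn (4 s.f.). Final answer: 6.056e+08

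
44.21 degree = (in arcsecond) 1 degree = 0.017453293 rad, so 44.21 degree = 44.21 * 0.017453293 = 0.77161006 rad. 1 arcsecond = 4.8481368e-06 rad, so 0.77161006 rad = 0.77161006 / 4.8481368e-06 = 159156 arcsecond ≈ 1.592e+05 arcsecond (4 s.f.). Final answer: 1.592e+05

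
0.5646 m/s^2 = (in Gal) 56.46. Check: 1 Gal = 0.01 m/s^2, so 0.5646 m/s^2 = 0.5646 / 0.01 = 56.46 Gal.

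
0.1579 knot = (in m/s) 1 knot = 0.51444444 m/s, so 0.1579 knot = 0.1579 * 0.51444444 = 0.081230778 m/s. Result: 0.081230778 m/s ≈ 0.08123 m/s (4 s.f.). Final answer: 0.08123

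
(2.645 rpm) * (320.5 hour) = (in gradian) 1 rpm = 0.10471976 rad/s, so 2.645 rpm = 2.645 * 0.10471976 = 0.27698375 rad/s. 1 hour = 3600 s, so 320.5 hour = 320.5 * 3600 = 1153800 s. Combine: 0.27698375 rad/s * 1153800 s = 319583.85 rad. 1 gradian = 0.015707963 rad, so 319583.85 rad = 319583.85 / 0.015707963 = 20345340 gradian ≈ 2.035e+07 gradian (4 s.f.). Final answer: 2.035e+07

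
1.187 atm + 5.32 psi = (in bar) 1 atm = 101325 Pa, so 1.187 atm = 1.187 * 101325 = 120272.78 Pa. 1 psi = 6894.7573 Pa, so 5.32 psi = 5.32 * 6894.7573 = 36680.109 Pa. Sum: 120272.78 + 36680.109 = 156952.88 Pa. 1 bar = 100000 Pa, so 156952.88 Pa = 156952.88 / 100000 = 1.5695288 bar ≈ 1.57 bar (4 s.f.). Final answer: 1.57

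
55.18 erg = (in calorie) 1.319e-06. Check: 1 erg = 1e-07 J, so 55.18 erg = 55.18 * 1e-07 = 5.518e-06 J. 1 calorie = 4.184 J, so 5.518e-06 J = 5.518e-06 / 4.184 = 1.3188337e-06 calorie ≈ 1.319e-06 calorie (4 s.f.).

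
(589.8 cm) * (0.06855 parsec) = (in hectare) 1 cm = 0.01 m, so 589.8 cm = 589.8 * 0.01 = 5.898 m. 1 parsec = 3.0856776e+16 m, so 0.06855 parsec = 0.06855 * 3.0856776e+16 = 2.115232e+15 m. Combine: 5.898 m * 2.115232e+15 m = 1.2475638e+16 m^2. 1 hectare = 10000 m^2, so 1.2475638e+16 m^2 = 1.2475638e+16 / 10000 = 1.2475638e+12 hectare ≈ 1.248e+12 hectare (4 s.f.). Final answer: 1.248e+12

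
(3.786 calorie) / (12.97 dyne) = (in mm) 1.221e+08. Check: 1 calorie = 4.184 J, so 3.786 calorie = 3.786 * 4.184 = 15.840624 J. 1 dyne = 1e-05 N, so 12.97 dyne = 12.97 * 1e-05 = 0.0001297 N. Combine: 15.840624 J / 0.0001297 N = 122132.8 m. 1 mm = 0.001 m, so 122132.8 m = 122132.8 / 0.001 = 1.221328e+08 mm ≈ 1.221e+08 mm (4 s.f.).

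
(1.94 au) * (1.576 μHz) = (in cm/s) 4.574e+07. Check: 1 au = 1.4959787e+11 m, so 1.94 au = 1.94 * 1.4959787e+11 = 2.9021987e+11 m. 1 μHz = 1e-06 Hz, so 1.576 μHz = 1.576 * 1e-06 = 1.576e-06 Hz. Combine: 2.9021987e+11 m * 1.576e-06 Hz = 457386.51 m/s. 1 cm/s = 0.01 m/s, so 457386.51 m/s = 457386.51 / 0.01 = 45738651 cm/s ≈ 4.574e+07 cm/s (4 s.f.).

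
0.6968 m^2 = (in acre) 0.0001722. Check: 1 acre = 4046.8564 m^2, so 0.6968 m^2 = 0.6968 / 4046.8564 = 0.00017218303 acre ≈ 0.0001722 acre (4 s.f.).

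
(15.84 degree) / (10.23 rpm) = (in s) 0.2581. Check: 1 degree = 0.017453293 rad, so 15.84 degree = 15.84 * 0.017453293 = 0.27646015 rad. 1 rpm = 0.10471976 rad/s, so 10.23 rpm = 10.23 * 0.10471976 = 1.0712831 rad/s. Combine: 0.27646015 rad / 1.0712831 rad/s = 0.25806452 s. Result: 0.25806452 s ≈ 0.2581 s (4 s.f.).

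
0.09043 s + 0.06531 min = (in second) 4.009. Check: 0.09043 s is already in s. 1 min = 60 s, so 0.06531 min = 0.06531 * 60 = 3.9186 s. Sum: 0.09043 + 3.9186 = 4.00903 s. 4.00903 s = 4.00903 second ≈ 4.009 second (4 s.f.).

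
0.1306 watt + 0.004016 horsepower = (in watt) 3.125. Check: 0.1306 watt = 0.1306 W. 1 horsepower = 745.69987 W, so 0.004016 horsepower = 0.004016 * 745.69987 = 2.9947307 W. Sum: 0.1306 + 2.9947307 = 3.1253307 W. 3.1253307 W = 3.1253307 watt ≈ 3.125 watt (4 s.f.).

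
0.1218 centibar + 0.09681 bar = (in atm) 0.09675. Check: 1 centibar = 1000 Pa, so 0.1218 centibar = 0.1218 * 1000 = 121.8 Pa. 1 bar = 100000 Pa, so 0.09681 bar = 0.09681 * 100000 = 9681 Pa. Sum: 121.8 + 9681 = 9802.8 Pa. 1 atm = 101325 Pa, so 9802.8 Pa = 9802.8 / 101325 = 0.096746114 atm ≈ 0.09675 atm (4 s.f.).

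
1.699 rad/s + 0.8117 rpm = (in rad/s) 1.699 rad/s is already in rad/s. 1 rpm = 0.10471976 rad/s, so 0.8117 rpm = 0.8117 * 0.10471976 = 0.085001025 rad/s. Sum: 1.699 + 0.085001025 = 1.784001 rad/s. Result: 1.784001 rad/s ≈ 1.784 rad/s (4 s.f.). Final answer: 1.784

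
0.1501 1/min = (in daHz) 1 1/min = 0.016666667 Hz, so 0.1501 1/min = 0.1501 * 0.016666667 = 0.0025016667 Hz. 1 daHz = 10 Hz, so 0.0025016667 Hz = 0.0025016667 / 10 = 0.00025016667 daHz ≈ 0.0002502 daHz (4 s.f.). Final answer: 0.0002502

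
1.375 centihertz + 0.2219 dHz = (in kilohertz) 3.594e-05. Check: 1 centihertz = 0.01 Hz, so 1.375 centihertz = 1.375 * 0.01 = 0.01375 Hz. 1 dHz = 0.1 Hz, so 0.2219 dHz = 0.2219 * 0.1 = 0.02219 Hz. Sum: 0.01375 + 0.02219 = 0.03594 Hz. 1 kilohertz = 1000 Hz, so 0.03594 Hz = 0.03594 / 1000 = 3.594e-05 kilohertz.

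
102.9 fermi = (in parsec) 3.335e-30. Check: 1 fermi = 1e-15 m, so 102.9 fermi = 102.9 * 1e-15 = 1.029e-13 m. 1 parsec = 3.0856776e+16 m, so 1.029e-13 m = 1.029e-13 / 3.0856776e+16 = 3.3347619e-30 parsec ≈ 3.335e-30 parsec (4 s.f.).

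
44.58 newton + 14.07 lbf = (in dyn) 1.072e+07. Check: 44.58 newton = 44.58 N. 1 lbf = 4.4482216 N, so 14.07 lbf = 14.07 * 4.4482216 = 62.586478 N. Sum: 44.58 + 62.586478 = 107.16648 N. 1 dyn = 1e-05 N, so 107.16648 N = 107.16648 / 1e-05 = 10716648 dyn ≈ 1.072e+07 dyn (4 s.f.).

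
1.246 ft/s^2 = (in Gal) 37.98. Check: 1 ft/s^2 = 0.3048 m/s^2, so 1.246 ft/s^2 = 1.246 * 0.3048 = 0.3797808 m/s^2. 1 Gal = 0.01 m/s^2, so 0.3797808 m/s^2 = 0.3797808 / 0.01 = 37.97808 Gal ≈ 37.98 Gal (4 s.f.).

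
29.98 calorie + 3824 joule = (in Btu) 1 calorie = 4.184 J, so 29.98 calorie = 29.98 * 4.184 = 125.43632 J. 3824 joule = 3824 J. Sum: 125.43632 + 3824 = 3949.4363 J. 1 Btu = 1055.0559 J, so 3949.4363 J = 3949.4363 / 1055.0559 = 3.7433434 Btu ≈ 3.743 Btu (4 s.f.). Final answer: 3.743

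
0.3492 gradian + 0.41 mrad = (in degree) 1 gradian = 0.015707963 rad, so 0.3492 gradian = 0.3492 * 0.015707963 = 0.0054852208 rad. 1 mrad = 0.001 rad, so 0.41 mrad = 0.41 * 0.001 = 0.00041 rad. Sum: 0.0054852208 + 0.00041 = 0.0058952208 rad. 1 degree = 0.017453293 rad, so 0.0058952208 rad = 0.0058952208 / 0.017453293 = 0.33777127 degree ≈ 0.3378 degree (4 s.f.). Final answer: 0.3378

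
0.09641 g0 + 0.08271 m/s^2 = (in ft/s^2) 3.373. Check: 1 g0 = 9.80665 m/s^2, so 0.09641 g0 = 0.09641 * 9.80665 = 0.94545913 m/s^2. 0.08271 m/s^2 is already in m/s^2. Sum: 0.94545913 + 0.08271 = 1.0281691 m/s^2. 1 ft/s^2 = 0.3048 m/s^2, so 1.0281691 m/s^2 = 1.0281691 / 0.3048 = 3.3732583 ft/s^2 ≈ 3.373 ft/s^2 (4 s.f.).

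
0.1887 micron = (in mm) 1 micron = 1e-06 m, so 0.1887 micron = 0.1887 * 1e-06 = 1.887e-07 m. 1 mm = 0.001 m, so 1.887e-07 m = 1.887e-07 / 0.001 = 0.0001887 mm. Final answer: 0.0001887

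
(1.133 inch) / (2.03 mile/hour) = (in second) 0.03171. Check: 1 inch = 0.0254 m, so 1.133 inch = 1.133 * 0.0254 = 0.0287782 m. 1 mile/hour = 0.44704 m/s, so 2.03 mile/hour = 2.03 * 0.44704 = 0.9074912 m/s. Combine: 0.0287782 m / 0.9074912 m/s = 0.031711823 s. 0.031711823 s = 0.031711823 second ≈ 0.03171 second (4 s.f.).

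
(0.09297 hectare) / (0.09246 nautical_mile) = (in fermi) 1 hectare = 10000 m^2, so 0.09297 hectare = 0.09297 * 10000 = 929.7 m^2. 1 nautical_mile = 1852 m, so 0.09246 nautical_mile = 0.09246 * 1852 = 171.23592 m. Combine: 929.7 m^2 / 171.23592 m = 5.4293515 m. 1 fermi = 1e-15 m, so 5.4293515 m = 5.4293515 / 1e-15 = 5.4293515e+15 fermi ≈ 5.429e+15 fermi (4 s.f.). Final answer: 5.429e+15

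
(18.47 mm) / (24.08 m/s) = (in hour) 2.131e-07. Check: 1 mm = 0.001 m, so 18.47 mm = 18.47 * 0.001 = 0.01847 m. 24.08 m/s is already in m/s. Combine: 0.01847 m / 24.08 m/s = 0.00076702658 s. 1 hour = 3600 s, so 0.00076702658 s = 0.00076702658 / 3600 = 2.1306294e-07 hour ≈ 2.131e-07 hour (4 s.f.).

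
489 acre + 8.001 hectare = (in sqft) 1 acre = 4046.8564 m^2, so 489 acre = 489 * 4046.8564 = 1978912.8 m^2. 1 hectare = 10000 m^2, so 8.001 hectare = 8.001 * 10000 = 80010 m^2. Sum: 1978912.8 + 80010 = 2058922.8 m^2. 1 sqft = 0.09290304 m^2, so 2058922.8 m^2 = 2058922.8 / 0.09290304 = 22162060 sqft ≈ 2.216e+07 sqft (4 s.f.). Final answer: 2.216e+07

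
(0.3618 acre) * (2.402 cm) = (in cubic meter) 1 acre = 4046.8564 m^2, so 0.3618 acre = 0.3618 * 4046.8564 = 1464.1527 m^2. 1 cm = 0.01 m, so 2.402 cm = 2.402 * 0.01 = 0.02402 m. Combine: 1464.1527 m^2 * 0.02402 m = 35.168947 m^3. 35.168947 m^3 = 35.168947 cubic meter ≈ 35.17 cubic meter (4 s.f.). Final answer: 35.17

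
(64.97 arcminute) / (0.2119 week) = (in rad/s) 1 arcminute = 0.00029088821 rad, so 64.97 arcminute = 64.97 * 0.00029088821 = 0.018899007 rad. 1 week = 604800 s, so 0.2119 week = 0.2119 * 604800 = 128157.12 s. Combine: 0.018899007 rad / 128157.12 s = 1.4746748e-07 rad/s. Result: 1.4746748e-07 rad/s ≈ 1.475e-07 rad/s (4 s.f.). Final answer: 1.475e-07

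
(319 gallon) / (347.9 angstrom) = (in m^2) 1 gallon = 0.0037854118 m^3, so 319 gallon = 319 * 0.0037854118 = 1.2075464 m^3. 1 angstrom = 1e-10 m, so 347.9 angstrom = 347.9 * 1e-10 = 3.479e-08 m. Combine: 1.2075464 m^3 / 3.479e-08 m = 34709582 m^2. Result: 34709582 m^2 ≈ 3.471e+07 m^2 (4 s.f.). Final answer: 3.471e+07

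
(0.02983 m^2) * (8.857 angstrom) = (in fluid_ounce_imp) 0.02983 m^2 is already in m^2. 1 angstrom = 1e-10 m, so 8.857 angstrom = 8.857 * 1e-10 = 8.857e-10 m. Combine: 0.02983 m^2 * 8.857e-10 m = 2.6420431e-11 m^3. 1 fluid_ounce_imp = 2.8413063e-05 m^3, so 2.6420431e-11 m^3 = 2.6420431e-11 / 2.8413063e-05 = 9.2986918e-07 fluid_ounce_imp ≈ 9.299e-07 fluid_ounce_imp (4 s.f.). Final answer: 9.299e-07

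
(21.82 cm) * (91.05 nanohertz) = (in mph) 1 cm = 0.01 m, so 21.82 cm = 21.82 * 0.01 = 0.2182 m. 1 nanohertz = 1e-09 Hz, so 91.05 nanohertz = 91.05 * 1e-09 = 9.105e-08 Hz. Combine: 0.2182 m * 9.105e-08 Hz = 1.986711e-08 m/s. 1 mph = 0.44704 m/s, so 1.986711e-08 m/s = 1.986711e-08 / 0.44704 = 4.4441459e-08 mph ≈ 4.444e-08 mph (4 s.f.). Final answer: 4.444e-08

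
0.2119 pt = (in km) 7.475e-08. Check: 1 pt = 0.00035277778 m, so 0.2119 pt = 0.2119 * 0.00035277778 = 7.4753611e-05 m. 1 km = 1000 m, so 7.4753611e-05 m = 7.4753611e-05 / 1000 = 7.4753611e-08 km ≈ 7.475e-08 km (4 s.f.).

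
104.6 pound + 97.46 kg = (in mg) 1 pound = 0.45359237 kg, so 104.6 pound = 104.6 * 0.45359237 = 47.445762 kg. 97.46 kg is already in kg. Sum: 47.445762 + 97.46 = 144.90576 kg. 1 mg = 1e-06 kg, so 144.90576 kg = 144.90576 / 1e-06 = 1.4490576e+08 mg ≈ 1.449e+08 mg (4 s.f.). Final answer: 1.449e+08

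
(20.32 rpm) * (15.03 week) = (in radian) 1.934e+07. Check: 1 rpm = 0.10471976 rad/s, so 20.32 rpm = 20.32 * 0.10471976 = 2.1279054 rad/s. 1 week = 604800 s, so 15.03 week = 15.03 * 604800 = 9090144 s. Combine: 2.1279054 rad/s * 9090144 s = 19342967 rad. 19342967 rad = 19342967 radian ≈ 1.934e+07 radian (4 s.f.).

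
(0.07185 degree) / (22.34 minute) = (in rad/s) 1 degree = 0.017453293 rad, so 0.07185 degree = 0.07185 * 0.017453293 = 0.0012540191 rad. 1 minute = 60 s, so 22.34 minute = 22.34 * 60 = 1340.4 s. Combine: 0.0012540191 rad / 1340.4 s = 9.3555585e-07 rad/s. Result: 9.3555585e-07 rad/s ≈ 9.356e-07 rad/s (4 s.f.). Final answer: 9.356e-07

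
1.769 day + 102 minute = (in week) 1 day = 86400 s, so 1.769 day = 1.769 * 86400 = 152841.6 s. 1 minute = 60 s, so 102 minute = 102 * 60 = 6120 s. Sum: 152841.6 + 6120 = 158961.6 s. 1 week = 604800 s, so 158961.6 s = 158961.6 / 604800 = 0.26283333 week ≈ 0.2628 week (4 s.f.). Final answer: 0.2628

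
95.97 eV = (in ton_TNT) 1 eV = 1.6021766e-19 J, so 95.97 eV = 95.97 * 1.6021766e-19 = 1.5376089e-17 J. 1 ton_TNT = 4.184e+09 J, so 1.5376089e-17 J = 1.5376089e-17 / 4.184e+09 = 3.6749735e-27 ton_TNT ≈ 3.675e-27 ton_TNT (4 s.f.). Final answer: 3.675e-27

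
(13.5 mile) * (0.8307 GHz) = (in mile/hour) 1 mile = 1609.344 m, so 13.5 mile = 13.5 * 1609.344 = 21726.144 m. 1 GHz = 1e+09 Hz, so 0.8307 GHz = 0.8307 * 1e+09 = 8.307e+08 Hz. Combine: 21726.144 m * 8.307e+08 Hz = 1.8047908e+13 m/s. 1 mile/hour = 0.44704 m/s, so 1.8047908e+13 m/s = 1.8047908e+13 / 0.44704 = 4.037202e+13 mile/hour ≈ 4.037e+13 mile/hour (4 s.f.). Final answer: 4.037e+13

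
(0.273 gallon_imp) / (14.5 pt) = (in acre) 1 gallon_imp = 0.00454609 m^3, so 0.273 gallon_imp = 0.273 * 0.00454609 = 0.0012410826 m^3. 1 pt = 0.00035277778 m, so 14.5 pt = 14.5 * 0.00035277778 = 0.0051152778 m. Combine: 0.0012410826 m^3 / 0.0051152778 m = 0.24262271 m^2. 1 acre = 4046.8564 m^2, so 0.24262271 m^2 = 0.24262271 / 4046.8564 = 5.9953378e-05 acre ≈ 5.995e-05 acre (4 s.f.). Final answer: 5.995e-05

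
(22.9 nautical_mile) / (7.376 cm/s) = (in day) 6.655. Check: 1 nautical_mile = 1852 m, so 22.9 nautical_mile = 22.9 * 1852 = 42410.8 m. 1 cm/s = 0.01 m/s, so 7.376 cm/s = 7.376 * 0.01 = 0.07376 m/s. Combine: 42410.8 m / 0.07376 m/s = 574983.73 s. 1 day = 86400 s, so 574983.73 s = 574983.73 / 86400 = 6.6549043 day ≈ 6.655 day (4 s.f.).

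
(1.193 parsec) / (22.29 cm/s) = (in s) 1.652e+17. Check: 1 parsec = 3.0856776e+16 m, so 1.193 parsec = 1.193 * 3.0856776e+16 = 3.6812134e+16 m. 1 cm/s = 0.01 m/s, so 22.29 cm/s = 22.29 * 0.01 = 0.2229 m/s. Combine: 3.6812134e+16 m / 0.2229 m/s = 1.6515089e+17 s. Result: 1.6515089e+17 s ≈ 1.652e+17 s (4 s.f.).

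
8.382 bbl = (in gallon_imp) 1 bbl = 0.15898729 m^3, so 8.382 bbl = 8.382 * 0.15898729 = 1.3326315 m^3. 1 gallon_imp = 0.00454609 m^3, so 1.3326315 m^3 = 1.3326315 / 0.00454609 = 293.13795 gallon_imp ≈ 293.1 gallon_imp (4 s.f.). Final answer: 293.1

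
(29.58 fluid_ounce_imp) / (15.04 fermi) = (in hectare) 5.588e+06. Check: 1 fluid_ounce_imp = 2.8413063e-05 m^3, so 29.58 fluid_ounce_imp = 29.58 * 2.8413063e-05 = 0.00084045839 m^3. 1 fermi = 1e-15 m, so 15.04 fermi = 15.04 * 1e-15 = 1.504e-14 m. Combine: 0.00084045839 m^3 / 1.504e-14 m = 5.5881542e+10 m^2. 1 hectare = 10000 m^2, so 5.5881542e+10 m^2 = 5.5881542e+10 / 10000 = 5588154.2 hectare ≈ 5.588e+06 hectare (4 s.f.).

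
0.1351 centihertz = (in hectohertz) 1 centihertz = 0.01 Hz, so 0.1351 centihertz = 0.1351 * 0.01 = 0.001351 Hz. 1 hectohertz = 100 Hz, so 0.001351 Hz = 0.001351 / 100 = 1.351e-05 hectohertz. Final answer: 1.351e-05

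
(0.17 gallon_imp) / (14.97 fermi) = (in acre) 1 gallon_imp = 0.00454609 m^3, so 0.17 gallon_imp = 0.17 * 0.00454609 = 0.0007728353 m^3. 1 fermi = 1e-15 m, so 14.97 fermi = 14.97 * 1e-15 = 1.497e-14 m. Combine: 0.0007728353 m^3 / 1.497e-14 m = 5.1625605e+10 m^2. 1 acre = 4046.8564 m^2, so 5.1625605e+10 m^2 = 5.1625605e+10 / 4046.8564 = 12756965 acre ≈ 1.276e+07 acre (4 s.f.). Final answer: 1.276e+07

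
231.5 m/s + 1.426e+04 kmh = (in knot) 8150. Check: 231.5 m/s is already in m/s. 1 kmh = 0.27777778 m/s, so 1.426e+04 kmh = 1.426e+04 * 0.27777778 = 3961.1111 m/s. Sum: 231.5 + 3961.1111 = 4192.6111 m/s. 1 knot = 0.51444444 m/s, so 4192.6111 m/s = 4192.6111 / 0.51444444 = 8149.784 knot ≈ 8150 knot (4 s.f.).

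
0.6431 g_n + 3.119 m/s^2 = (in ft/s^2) 30.92. Check: 1 g_n = 9.80665 m/s^2, so 0.6431 g_n = 0.6431 * 9.80665 = 6.3066566 m/s^2. 3.119 m/s^2 is already in m/s^2. Sum: 6.3066566 + 3.119 = 9.4256566 m/s^2. 1 ft/s^2 = 0.3048 m/s^2, so 9.4256566 m/s^2 = 9.4256566 / 0.3048 = 30.92407 ft/s^2 ≈ 30.92 ft/s^2 (4 s.f.).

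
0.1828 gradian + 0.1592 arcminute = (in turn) 1 gradian = 0.015707963 rad, so 0.1828 gradian = 0.1828 * 0.015707963 = 0.0028714157 rad. 1 arcminute = 0.00029088821 rad, so 0.1592 arcminute = 0.1592 * 0.00029088821 = 4.6309403e-05 rad. Sum: 0.0028714157 + 4.6309403e-05 = 0.0029177251 rad. 1 turn = 6.2831853 rad, so 0.0029177251 rad = 0.0029177251 / 6.2831853 = 0.00046437037 turn ≈ 0.0004644 turn (4 s.f.). Final answer: 0.0004644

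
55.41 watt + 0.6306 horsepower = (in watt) 55.41 watt = 55.41 W. 1 horsepower = 745.69987 W, so 0.6306 horsepower = 0.6306 * 745.69987 = 470.23834 W. Sum: 55.41 + 470.23834 = 525.64834 W. 525.64834 W = 525.64834 watt ≈ 525.6 watt (4 s.f.). Final answer: 525.6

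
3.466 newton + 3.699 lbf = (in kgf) 2.031. Check: 3.466 newton = 3.466 N. 1 lbf = 4.4482216 N, so 3.699 lbf = 3.699 * 4.4482216 = 16.453972 N. Sum: 3.466 + 16.453972 = 19.919972 N. 1 kgf = 9.80665 N, so 19.919972 N = 19.919972 / 9.80665 = 2.0312718 kgf ≈ 2.031 kgf (4 s.f.).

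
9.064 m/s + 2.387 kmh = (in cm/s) 972.7. Check: 9.064 m/s is already in m/s. 1 kmh = 0.27777778 m/s, so 2.387 kmh = 2.387 * 0.27777778 = 0.66305556 m/s. Sum: 9.064 + 0.66305556 = 9.7270556 m/s. 1 cm/s = 0.01 m/s, so 9.7270556 m/s = 9.7270556 / 0.01 = 972.70556 cm/s ≈ 972.7 cm/s (4 s.f.).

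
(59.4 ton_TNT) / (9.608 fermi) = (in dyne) 2.587e+30. Check: 1 ton_TNT = 4.184e+09 J, so 59.4 ton_TNT = 59.4 * 4.184e+09 = 2.485296e+11 J. 1 fermi = 1e-15 m, so 9.608 fermi = 9.608 * 1e-15 = 9.608e-15 m. Combine: 2.485296e+11 J / 9.608e-15 m = 2.5866944e+25 N. 1 dyne = 1e-05 N, so 2.5866944e+25 N = 2.5866944e+25 / 1e-05 = 2.5866944e+30 dyne ≈ 2.587e+30 dyne (4 s.f.).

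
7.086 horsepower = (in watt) 1 horsepower = 745.69987 W, so 7.086 horsepower = 7.086 * 745.69987 = 5284.0293 W. 5284.0293 W = 5284.0293 watt ≈ 5284 watt (4 s.f.). Final answer: 5284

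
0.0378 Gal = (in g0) 3.855e-05. Check: 1 Gal = 0.01 m/s^2, so 0.0378 Gal = 0.0378 * 0.01 = 0.000378 m/s^2. 1 g0 = 9.80665 m/s^2, so 0.000378 m/s^2 = 0.000378 / 9.80665 = 3.8545273e-05 g0 ≈ 3.855e-05 g0 (4 s.f.).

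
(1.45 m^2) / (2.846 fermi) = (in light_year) 1.45 m^2 is already in m^2. 1 fermi = 1e-15 m, so 2.846 fermi = 2.846 * 1e-15 = 2.846e-15 m. Combine: 1.45 m^2 / 2.846e-15 m = 5.09487e+14 m. 1 light_year = 9.4607305e+15 m, so 5.09487e+14 m = 5.09487e+14 / 9.4607305e+15 = 0.053852818 light_year ≈ 0.05385 light_year (4 s.f.). Final answer: 0.05385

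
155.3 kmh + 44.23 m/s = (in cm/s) 1 kmh = 0.27777778 m/s, so 155.3 kmh = 155.3 * 0.27777778 = 43.138889 m/s. 44.23 m/s is already in m/s. Sum: 43.138889 + 44.23 = 87.368889 m/s. 1 cm/s = 0.01 m/s, so 87.368889 m/s = 87.368889 / 0.01 = 8736.8889 cm/s ≈ 8737 cm/s (4 s.f.). Final answer: 8737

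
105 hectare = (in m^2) 1.05e+06. Check: 1 hectare = 10000 m^2, so 105 hectare = 105 * 10000 = 1050000 m^2. Result: 1050000 m^2 ≈ 1.05e+06 m^2 (4 s.f.).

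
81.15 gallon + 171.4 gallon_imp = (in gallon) 287. Check: 1 gallon = 0.0037854118 m^3, so 81.15 gallon = 81.15 * 0.0037854118 = 0.30718617 m^3. 1 gallon_imp = 0.00454609 m^3, so 171.4 gallon_imp = 171.4 * 0.00454609 = 0.77919983 m^3. Sum: 0.30718617 + 0.77919983 = 1.086386 m^3. 1 gallon = 0.0037854118 m^3, so 1.086386 m^3 = 1.086386 / 0.0037854118 = 286.99282 gallon ≈ 287 gallon (4 s.f.).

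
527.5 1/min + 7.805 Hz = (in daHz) 1.66. Check: 1 1/min = 0.016666667 Hz, so 527.5 1/min = 527.5 * 0.016666667 = 8.7916667 Hz. 7.805 Hz is already in Hz. Sum: 8.7916667 + 7.805 = 16.596667 Hz. 1 daHz = 10 Hz, so 16.596667 Hz = 16.596667 / 10 = 1.6596667 daHz ≈ 1.66 daHz (4 s.f.).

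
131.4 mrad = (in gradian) 1 mrad = 0.001 rad, so 131.4 mrad = 131.4 * 0.001 = 0.1314 rad. 1 gradian = 0.015707963 rad, so 0.1314 rad = 0.1314 / 0.015707963 = 8.3651838 gradian ≈ 8.365 gradian (4 s.f.). Final answer: 8.365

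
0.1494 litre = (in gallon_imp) 1 litre = 0.001 m^3, so 0.1494 litre = 0.1494 * 0.001 = 0.0001494 m^3. 1 gallon_imp = 0.00454609 m^3, so 0.0001494 m^3 = 0.0001494 / 0.00454609 = 0.032863406 gallon_imp ≈ 0.03286 gallon_imp (4 s.f.). Final answer: 0.03286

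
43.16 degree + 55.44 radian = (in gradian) 1 degree = 0.017453293 rad, so 43.16 degree = 43.16 * 0.017453293 = 0.75328411 rad. 55.44 radian = 55.44 rad. Sum: 0.75328411 + 55.44 = 56.193284 rad. 1 gradian = 0.015707963 rad, so 56.193284 rad = 56.193284 / 0.015707963 = 3577.3756 gradian ≈ 3577 gradian (4 s.f.). Final answer: 3577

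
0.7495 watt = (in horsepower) 0.001005. Check: 0.7495 watt = 0.7495 W. 1 horsepower = 745.69987 W, so 0.7495 W = 0.7495 / 745.69987 = 0.0010050961 horsepower ≈ 0.001005 horsepower (4 s.f.).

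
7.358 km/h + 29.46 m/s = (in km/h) 113.4. Check: 1 km/h = 0.27777778 m/s, so 7.358 km/h = 7.358 * 0.27777778 = 2.0438889 m/s. 29.46 m/s is already in m/s. Sum: 2.0438889 + 29.46 = 31.503889 m/s. 1 km/h = 0.27777778 m/s, so 31.503889 m/s = 31.503889 / 0.27777778 = 113.414 km/h ≈ 113.4 km/h (4 s.f.).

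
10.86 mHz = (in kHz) 1 mHz = 0.001 Hz, so 10.86 mHz = 10.86 * 0.001 = 0.01086 Hz. 1 kHz = 1000 Hz, so 0.01086 Hz = 0.01086 / 1000 = 1.086e-05 kHz. Final answer: 1.086e-05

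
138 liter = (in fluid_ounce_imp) 1 liter = 0.001 m^3, so 138 liter = 138 * 0.001 = 0.138 m^3. 1 fluid_ounce_imp = 2.8413063e-05 m^3, so 0.138 m^3 = 0.138 / 2.8413063e-05 = 4856.921 fluid_ounce_imp ≈ 4857 fluid_ounce_imp (4 s.f.). Final answer: 4857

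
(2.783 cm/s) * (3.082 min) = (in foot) 1 cm/s = 0.01 m/s, so 2.783 cm/s = 2.783 * 0.01 = 0.02783 m/s. 1 min = 60 s, so 3.082 min = 3.082 * 60 = 184.92 s. Combine: 0.02783 m/s * 184.92 s = 5.1463236 m. 1 foot = 0.3048 m, so 5.1463236 m = 5.1463236 / 0.3048 = 16.884264 foot ≈ 16.88 foot (4 s.f.). Final answer: 16.88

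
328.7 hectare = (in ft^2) 1 hectare = 10000 m^2, so 328.7 hectare = 328.7 * 10000 = 3287000 m^2. 1 ft^2 = 0.09290304 m^2, so 3287000 m^2 = 3287000 / 0.09290304 = 35380974 ft^2 ≈ 3.538e+07 ft^2 (4 s.f.). Final answer: 3.538e+07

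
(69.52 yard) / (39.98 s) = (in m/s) 1 yard = 0.9144 m, so 69.52 yard = 69.52 * 0.9144 = 63.569088 m. 39.98 s is already in s. Combine: 63.569088 m / 39.98 s = 1.5900222 m/s. Result: 1.5900222 m/s ≈ 1.59 m/s (4 s.f.). Final answer: 1.59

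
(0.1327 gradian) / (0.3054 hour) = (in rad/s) 1.896e-06. Check: 1 gradian = 0.015707963 rad, so 0.1327 gradian = 0.1327 * 0.015707963 = 0.0020844467 rad. 1 hour = 3600 s, so 0.3054 hour = 0.3054 * 3600 = 1099.44 s. Combine: 0.0020844467 rad / 1099.44 s = 1.8959168e-06 rad/s. Result: 1.8959168e-06 rad/s ≈ 1.896e-06 rad/s (4 s.f.).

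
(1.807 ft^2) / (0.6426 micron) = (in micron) 1 ft^2 = 0.09290304 m^2, so 1.807 ft^2 = 1.807 * 0.09290304 = 0.16787579 m^2. 1 micron = 1e-06 m, so 0.6426 micron = 0.6426 * 1e-06 = 6.426e-07 m. Combine: 0.16787579 m^2 / 6.426e-07 m = 261244.62 m. 1 micron = 1e-06 m, so 261244.62 m = 261244.62 / 1e-06 = 2.6124462e+11 micron ≈ 2.612e+11 micron (4 s.f.). Final answer: 2.612e+11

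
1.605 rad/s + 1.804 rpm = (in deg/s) 102.8. Check: 1.605 rad/s is already in rad/s. 1 rpm = 0.10471976 rad/s, so 1.804 rpm = 1.804 * 0.10471976 = 0.18891444 rad/s. Sum: 1.605 + 0.18891444 = 1.7939144 rad/s. 1 deg/s = 0.017453293 rad/s, so 1.7939144 rad/s = 1.7939144 / 0.017453293 = 102.78373 deg/s ≈ 102.8 deg/s (4 s.f.).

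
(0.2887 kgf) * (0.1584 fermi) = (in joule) 1 kgf = 9.80665 N, so 0.2887 kgf = 0.2887 * 9.80665 = 2.8311799 N. 1 fermi = 1e-15 m, so 0.1584 fermi = 0.1584 * 1e-15 = 1.584e-16 m. Combine: 2.8311799 N * 1.584e-16 m = 4.4845889e-16 J. 4.4845889e-16 J = 4.4845889e-16 joule ≈ 4.485e-16 joule (4 s.f.). Final answer: 4.485e-16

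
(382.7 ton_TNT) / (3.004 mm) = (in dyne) 1 ton_TNT = 4.184e+09 J, so 382.7 ton_TNT = 382.7 * 4.184e+09 = 1.6012168e+12 J. 1 mm = 0.001 m, so 3.004 mm = 3.004 * 0.001 = 0.003004 m. Combine: 1.6012168e+12 J / 0.003004 m = 5.3302823e+14 N. 1 dyne = 1e-05 N, so 5.3302823e+14 N = 5.3302823e+14 / 1e-05 = 5.3302823e+19 dyne ≈ 5.33e+19 dyne (4 s.f.). Final answer: 5.33e+19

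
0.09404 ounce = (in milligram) 1 ounce = 0.028349523 kg, so 0.09404 ounce = 0.09404 * 0.028349523 = 0.0026659892 kg. 1 milligram = 1e-06 kg, so 0.0026659892 kg = 0.0026659892 / 1e-06 = 2665.9892 milligram ≈ 2666 milligram (4 s.f.). Final answer: 2666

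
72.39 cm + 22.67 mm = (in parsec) 2.419e-17. Check: 1 cm = 0.01 m, so 72.39 cm = 72.39 * 0.01 = 0.7239 m. 1 mm = 0.001 m, so 22.67 mm = 22.67 * 0.001 = 0.02267 m. Sum: 0.7239 + 0.02267 = 0.74657 m. 1 parsec = 3.0856776e+16 m, so 0.74657 m = 0.74657 / 3.0856776e+16 = 2.4194686e-17 parsec ≈ 2.419e-17 parsec (4 s.f.).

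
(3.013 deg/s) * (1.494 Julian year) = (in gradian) 1.578e+08. Check: 1 deg/s = 0.017453293 rad/s, so 3.013 deg/s = 3.013 * 0.017453293 = 0.05258677 rad/s. 1 Julian year = 31557600 s, so 1.494 Julian year = 1.494 * 31557600 = 47147054 s. Combine: 0.05258677 rad/s * 47147054 s = 2479311.3 rad. 1 gradian = 0.015707963 rad, so 2479311.3 rad = 2479311.3 / 0.015707963 = 1.5783786e+08 gradian ≈ 1.578e+08 gradian (4 s.f.).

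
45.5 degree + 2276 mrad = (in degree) 1 degree = 0.017453293 rad, so 45.5 degree = 45.5 * 0.017453293 = 0.79412481 rad. 1 mrad = 0.001 rad, so 2276 mrad = 2276 * 0.001 = 2.276 rad. Sum: 0.79412481 + 2.276 = 3.0701248 rad. 1 degree = 0.017453293 rad, so 3.0701248 rad = 3.0701248 / 0.017453293 = 175.90519 degree ≈ 175.9 degree (4 s.f.). Final answer: 175.9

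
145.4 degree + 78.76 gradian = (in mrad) 1 degree = 0.017453293 rad, so 145.4 degree = 145.4 * 0.017453293 = 2.5377087 rad. 1 gradian = 0.015707963 rad, so 78.76 gradian = 78.76 * 0.015707963 = 1.2371592 rad. Sum: 2.5377087 + 1.2371592 = 3.7748679 rad. 1 mrad = 0.001 rad, so 3.7748679 rad = 3.7748679 / 0.001 = 3774.8679 mrad ≈ 3775 mrad (4 s.f.). Final answer: 3775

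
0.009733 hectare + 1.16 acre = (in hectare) 1 hectare = 10000 m^2, so 0.009733 hectare = 0.009733 * 10000 = 97.33 m^2. 1 acre = 4046.8564 m^2, so 1.16 acre = 1.16 * 4046.8564 = 4694.3534 m^2. Sum: 97.33 + 4694.3534 = 4791.6834 m^2. 1 hectare = 10000 m^2, so 4791.6834 m^2 = 4791.6834 / 10000 = 0.47916834 hectare ≈ 0.4792 hectare (4 s.f.). Final answer: 0.4792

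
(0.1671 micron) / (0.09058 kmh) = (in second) 1 micron = 1e-06 m, so 0.1671 micron = 0.1671 * 1e-06 = 1.671e-07 m. 1 kmh = 0.27777778 m/s, so 0.09058 kmh = 0.09058 * 0.27777778 = 0.025161111 m/s. Combine: 1.671e-07 m / 0.025161111 m/s = 6.6412011e-06 s. 6.6412011e-06 s = 6.6412011e-06 second ≈ 6.641e-06 second (4 s.f.). Final answer: 6.641e-06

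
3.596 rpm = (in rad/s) 1 rpm = 0.10471976 rad/s, so 3.596 rpm = 3.596 * 0.10471976 = 0.37657224 rad/s. Result: 0.37657224 rad/s ≈ 0.3766 rad/s (4 s.f.). Final answer: 0.3766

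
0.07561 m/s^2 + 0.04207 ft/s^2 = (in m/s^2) 0.07561 m/s^2 is already in m/s^2. 1 ft/s^2 = 0.3048 m/s^2, so 0.04207 ft/s^2 = 0.04207 * 0.3048 = 0.012822936 m/s^2. Sum: 0.07561 + 0.012822936 = 0.088432936 m/s^2. Result: 0.088432936 m/s^2 ≈ 0.08843 m/s^2 (4 s.f.). Final answer: 0.08843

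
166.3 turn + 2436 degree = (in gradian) 6.923e+04. Check: 1 turn = 6.2831853 rad, so 166.3 turn = 166.3 * 6.2831853 = 1044.8937 rad. 1 degree = 0.017453293 rad, so 2436 degree = 2436 * 0.017453293 = 42.516221 rad. Sum: 1044.8937 + 42.516221 = 1087.4099 rad. 1 gradian = 0.015707963 rad, so 1087.4099 rad = 1087.4099 / 0.015707963 = 69226.667 gradian ≈ 6.923e+04 gradian (4 s.f.).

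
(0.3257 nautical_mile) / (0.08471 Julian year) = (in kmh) 0.0008123. Check: 1 nautical_mile = 1852 m, so 0.3257 nautical_mile = 0.3257 * 1852 = 603.1964 m. 1 Julian year = 31557600 s, so 0.08471 Julian year = 0.08471 * 31557600 = 2673244.3 s. Combine: 603.1964 m / 2673244.3 s = 0.00022564208 m/s. 1 kmh = 0.27777778 m/s, so 0.00022564208 m/s = 0.00022564208 / 0.27777778 = 0.00081231148 kmh ≈ 0.0008123 kmh (4 s.f.).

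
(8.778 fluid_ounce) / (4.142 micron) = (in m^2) 62.67. Check: 1 fluid_ounce = 2.957353e-05 m^3, so 8.778 fluid_ounce = 8.778 * 2.957353e-05 = 0.00025959644 m^3. 1 micron = 1e-06 m, so 4.142 micron = 4.142 * 1e-06 = 4.142e-06 m. Combine: 0.00025959644 m^3 / 4.142e-06 m = 62.674177 m^2. Result: 62.674177 m^2 ≈ 62.67 m^2 (4 s.f.).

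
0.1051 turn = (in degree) 1 turn = 6.2831853 rad, so 0.1051 turn = 0.1051 * 6.2831853 = 0.66036278 rad. 1 degree = 0.017453293 rad, so 0.66036278 rad = 0.66036278 / 0.017453293 = 37.836 degree ≈ 37.84 degree (4 s.f.). Final answer: 37.84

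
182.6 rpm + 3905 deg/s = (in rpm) 833.4. Check: 1 rpm = 0.10471976 rad/s, so 182.6 rpm = 182.6 * 0.10471976 = 19.121827 rad/s. 1 deg/s = 0.017453293 rad/s, so 3905 deg/s = 3905 * 0.017453293 = 68.155107 rad/s. Sum: 19.121827 + 68.155107 = 87.276935 rad/s. 1 rpm = 0.10471976 rad/s, so 87.276935 rad/s = 87.276935 / 0.10471976 = 833.43333 rpm ≈ 833.4 rpm (4 s.f.).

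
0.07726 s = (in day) 1 day = 86400 s, so 0.07726 s = 0.07726 / 86400 = 8.9421296e-07 day ≈ 8.942e-07 day (4 s.f.). Final answer: 8.942e-07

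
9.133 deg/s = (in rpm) 1.522. Check: 1 deg/s = 0.017453293 rad/s, so 9.133 deg/s = 9.133 * 0.017453293 = 0.15940092 rad/s. 1 rpm = 0.10471976 rad/s, so 0.15940092 rad/s = 0.15940092 / 0.10471976 = 1.5221667 rpm ≈ 1.522 rpm (4 s.f.).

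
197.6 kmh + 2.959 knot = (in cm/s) 1 kmh = 0.27777778 m/s, so 197.6 kmh = 197.6 * 0.27777778 = 54.888889 m/s. 1 knot = 0.51444444 m/s, so 2.959 knot = 2.959 * 0.51444444 = 1.5222411 m/s. Sum: 54.888889 + 1.5222411 = 56.41113 m/s. 1 cm/s = 0.01 m/s, so 56.41113 m/s = 56.41113 / 0.01 = 5641.113 cm/s ≈ 5641 cm/s (4 s.f.). Final answer: 5641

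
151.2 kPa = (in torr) 1134. Check: 1 kPa = 1000 Pa, so 151.2 kPa = 151.2 * 1000 = 151200 Pa. 1 torr = 133.32237 Pa, so 151200 Pa = 151200 / 133.32237 = 1134.0933 torr ≈ 1134 torr (4 s.f.).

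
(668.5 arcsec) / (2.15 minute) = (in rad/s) 1 arcsec = 4.8481368e-06 rad, so 668.5 arcsec = 668.5 * 4.8481368e-06 = 0.0032409795 rad. 1 minute = 60 s, so 2.15 minute = 2.15 * 60 = 129 s. Combine: 0.0032409795 rad / 129 s = 2.5123872e-05 rad/s. Result: 2.5123872e-05 rad/s ≈ 2.512e-05 rad/s (4 s.f.). Final answer: 2.512e-05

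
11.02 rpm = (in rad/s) 1 rpm = 0.10471976 rad/s, so 11.02 rpm = 11.02 * 0.10471976 = 1.1540117 rad/s. Result: 1.1540117 rad/s ≈ 1.154 rad/s (4 s.f.). Final answer: 1.154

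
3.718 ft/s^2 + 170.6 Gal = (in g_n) 0.2895. Check: 1 ft/s^2 = 0.3048 m/s^2, so 3.718 ft/s^2 = 3.718 * 0.3048 = 1.1332464 m/s^2. 1 Gal = 0.01 m/s^2, so 170.6 Gal = 170.6 * 0.01 = 1.706 m/s^2. Sum: 1.1332464 + 1.706 = 2.8392464 m/s^2. 1 g_n = 9.80665 m/s^2, so 2.8392464 m/s^2 = 2.8392464 / 9.80665 = 0.28952256 g_n ≈ 0.2895 g_n (4 s.f.).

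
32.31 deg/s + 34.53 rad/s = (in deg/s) 2011. Check: 1 deg/s = 0.017453293 rad/s, so 32.31 deg/s = 32.31 * 0.017453293 = 0.56391588 rad/s. 34.53 rad/s is already in rad/s. Sum: 0.56391588 + 34.53 = 35.093916 rad/s. 1 deg/s = 0.017453293 rad/s, so 35.093916 rad/s = 35.093916 / 0.017453293 = 2010.7333 deg/s ≈ 2011 deg/s (4 s.f.).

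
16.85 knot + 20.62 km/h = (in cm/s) 1 knot = 0.51444444 m/s, so 16.85 knot = 16.85 * 0.51444444 = 8.6683889 m/s. 1 km/h = 0.27777778 m/s, so 20.62 km/h = 20.62 * 0.27777778 = 5.7277778 m/s. Sum: 8.6683889 + 5.7277778 = 14.396167 m/s. 1 cm/s = 0.01 m/s, so 14.396167 m/s = 14.396167 / 0.01 = 1439.6167 cm/s ≈ 1440 cm/s (4 s.f.). Final answer: 1440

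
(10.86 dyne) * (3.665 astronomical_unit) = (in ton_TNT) 1 dyne = 1e-05 N, so 10.86 dyne = 10.86 * 1e-05 = 0.0001086 N. 1 astronomical_unit = 1.4959787e+11 m, so 3.665 astronomical_unit = 3.665 * 1.4959787e+11 = 5.482762e+11 m. Combine: 0.0001086 N * 5.482762e+11 m = 59542795 J. 1 ton_TNT = 4.184e+09 J, so 59542795 J = 59542795 / 4.184e+09 = 0.01423107 ton_TNT ≈ 0.01423 ton_TNT (4 s.f.). Final answer: 0.01423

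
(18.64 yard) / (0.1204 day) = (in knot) 1 yard = 0.9144 m, so 18.64 yard = 18.64 * 0.9144 = 17.044416 m. 1 day = 86400 s, so 0.1204 day = 0.1204 * 86400 = 10402.56 s. Combine: 17.044416 m / 10402.56 s = 0.0016384828 m/s. 1 knot = 0.51444444 m/s, so 0.0016384828 m/s = 0.0016384828 / 0.51444444 = 0.0031849558 knot ≈ 0.003185 knot (4 s.f.). Final answer: 0.003185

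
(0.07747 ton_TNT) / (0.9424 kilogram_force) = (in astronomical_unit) 0.0002344. Check: 1 ton_TNT = 4.184e+09 J, so 0.07747 ton_TNT = 0.07747 * 4.184e+09 = 3.2413448e+08 J. 1 kilogram_force = 9.80665 N, so 0.9424 kilogram_force = 0.9424 * 9.80665 = 9.241787 N. Combine: 3.2413448e+08 J / 9.241787 N = 35072706 m. 1 astronomical_unit = 1.4959787e+11 m, so 35072706 m = 35072706 / 1.4959787e+11 = 0.00023444656 astronomical_unit ≈ 0.0002344 astronomical_unit (4 s.f.).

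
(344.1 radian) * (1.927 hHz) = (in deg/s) 3.799e+06. Check: 344.1 radian = 344.1 rad. 1 hHz = 100 Hz, so 1.927 hHz = 1.927 * 100 = 192.7 Hz. Combine: 344.1 rad * 192.7 Hz = 66308.07 rad/s. 1 deg/s = 0.017453293 rad/s, so 66308.07 rad/s = 66308.07 / 0.017453293 = 3799172.6 deg/s ≈ 3.799e+06 deg/s (4 s.f.).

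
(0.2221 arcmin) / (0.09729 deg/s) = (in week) 6.291e-08. Check: 1 arcmin = 0.00029088821 rad, so 0.2221 arcmin = 0.2221 * 0.00029088821 = 6.4606271e-05 rad. 1 deg/s = 0.017453293 rad/s, so 0.09729 deg/s = 0.09729 * 0.017453293 = 0.0016980308 rad/s. Combine: 6.4606271e-05 rad / 0.0016980308 rad/s = 0.038047761 s. 1 week = 604800 s, so 0.038047761 s = 0.038047761 / 604800 = 6.2909658e-08 week ≈ 6.291e-08 week (4 s.f.).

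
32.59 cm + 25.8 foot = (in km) 1 cm = 0.01 m, so 32.59 cm = 32.59 * 0.01 = 0.3259 m. 1 foot = 0.3048 m, so 25.8 foot = 25.8 * 0.3048 = 7.86384 m. Sum: 0.3259 + 7.86384 = 8.18974 m. 1 km = 1000 m, so 8.18974 m = 8.18974 / 1000 = 0.00818974 km ≈ 0.00819 km (4 s.f.). Final answer: 0.00819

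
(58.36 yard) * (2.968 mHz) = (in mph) 1 yard = 0.9144 m, so 58.36 yard = 58.36 * 0.9144 = 53.364384 m. 1 mHz = 0.001 Hz, so 2.968 mHz = 2.968 * 0.001 = 0.002968 Hz. Combine: 53.364384 m * 0.002968 Hz = 0.15838549 m/s. 1 mph = 0.44704 m/s, so 0.15838549 m/s = 0.15838549 / 0.44704 = 0.35429825 mph ≈ 0.3543 mph (4 s.f.). Final answer: 0.3543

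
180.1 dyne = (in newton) 1 dyne = 1e-05 N, so 180.1 dyne = 180.1 * 1e-05 = 0.001801 N. 0.001801 N = 0.001801 newton. Final answer: 0.001801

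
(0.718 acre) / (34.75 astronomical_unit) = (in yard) 6.113e-10. Check: 1 acre = 4046.8564 m^2, so 0.718 acre = 0.718 * 4046.8564 = 2905.6429 m^2. 1 astronomical_unit = 1.4959787e+11 m, so 34.75 astronomical_unit = 34.75 * 1.4959787e+11 = 5.198526e+12 m. Combine: 2905.6429 m^2 / 5.198526e+12 m = 5.5893592e-10 m. 1 yard = 0.9144 m, so 5.5893592e-10 m = 5.5893592e-10 / 0.9144 = 6.1125975e-10 yard ≈ 6.113e-10 yard (4 s.f.).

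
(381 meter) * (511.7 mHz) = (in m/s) 195. Check: 381 meter = 381 m. 1 mHz = 0.001 Hz, so 511.7 mHz = 511.7 * 0.001 = 0.5117 Hz. Combine: 381 m * 0.5117 Hz = 194.9577 m/s. Result: 194.9577 m/s ≈ 195 m/s (4 s.f.).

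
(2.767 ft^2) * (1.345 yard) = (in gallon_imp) 1 ft^2 = 0.09290304 m^2, so 2.767 ft^2 = 2.767 * 0.09290304 = 0.25706271 m^2. 1 yard = 0.9144 m, so 1.345 yard = 1.345 * 0.9144 = 1.229868 m. Combine: 0.25706271 m^2 * 1.229868 m = 0.3161532 m^3. 1 gallon_imp = 0.00454609 m^3, so 0.3161532 m^3 = 0.3161532 / 0.00454609 = 69.543982 gallon_imp ≈ 69.54 gallon_imp (4 s.f.). Final answer: 69.54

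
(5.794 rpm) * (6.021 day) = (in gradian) 1 rpm = 0.10471976 rad/s, so 5.794 rpm = 5.794 * 0.10471976 = 0.60674626 rad/s. 1 day = 86400 s, so 6.021 day = 6.021 * 86400 = 520214.4 s. Combine: 0.60674626 rad/s * 520214.4 s = 315638.14 rad. 1 gradian = 0.015707963 rad, so 315638.14 rad = 315638.14 / 0.015707963 = 20094148 gradian ≈ 2.009e+07 gradian (4 s.f.). Final answer: 2.009e+07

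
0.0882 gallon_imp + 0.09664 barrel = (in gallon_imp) 3.468. Check: 1 gallon_imp = 0.00454609 m^3, so 0.0882 gallon_imp = 0.0882 * 0.00454609 = 0.00040096514 m^3. 1 barrel = 0.15898729 m^3, so 0.09664 barrel = 0.09664 * 0.15898729 = 0.015364532 m^3. Sum: 0.00040096514 + 0.015364532 = 0.015765497 m^3. 1 gallon_imp = 0.00454609 m^3, so 0.015765497 m^3 = 0.015765497 / 0.00454609 = 3.4679246 gallon_imp ≈ 3.468 gallon_imp (4 s.f.).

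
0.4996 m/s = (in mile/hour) 1 mile/hour = 0.44704 m/s, so 0.4996 m/s = 0.4996 / 0.44704 = 1.1175734 mile/hour ≈ 1.118 mile/hour (4 s.f.). Final answer: 1.118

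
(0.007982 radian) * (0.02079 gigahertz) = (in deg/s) 9.508e+06. Check: 0.007982 radian = 0.007982 rad. 1 gigahertz = 1e+09 Hz, so 0.02079 gigahertz = 0.02079 * 1e+09 = 20790000 Hz. Combine: 0.007982 rad * 20790000 Hz = 165945.78 rad/s. 1 deg/s = 0.017453293 rad/s, so 165945.78 rad/s = 165945.78 / 0.017453293 = 9507992.8 deg/s ≈ 9.508e+06 deg/s (4 s.f.).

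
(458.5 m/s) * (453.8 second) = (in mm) 458.5 m/s is already in m/s. 453.8 second = 453.8 s. Combine: 458.5 m/s * 453.8 s = 208067.3 m. 1 mm = 0.001 m, so 208067.3 m = 208067.3 / 0.001 = 2.080673e+08 mm ≈ 2.081e+08 mm (4 s.f.). Final answer: 2.081e+08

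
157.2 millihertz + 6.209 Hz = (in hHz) 1 millihertz = 0.001 Hz, so 157.2 millihertz = 157.2 * 0.001 = 0.1572 Hz. 6.209 Hz is already in Hz. Sum: 0.1572 + 6.209 = 6.3662 Hz. 1 hHz = 100 Hz, so 6.3662 Hz = 6.3662 / 100 = 0.063662 hHz ≈ 0.06366 hHz (4 s.f.). Final answer: 0.06366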